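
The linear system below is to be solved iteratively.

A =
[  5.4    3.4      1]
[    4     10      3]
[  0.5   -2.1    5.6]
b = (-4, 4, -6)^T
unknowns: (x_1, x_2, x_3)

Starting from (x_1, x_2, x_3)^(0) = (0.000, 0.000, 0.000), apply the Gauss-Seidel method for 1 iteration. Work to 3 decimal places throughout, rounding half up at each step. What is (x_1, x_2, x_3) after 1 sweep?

Iteration 1:
  x_1 = (-4 - (3.4)·0.000 - (1)·0.000) / (5.4) = -0.741
  x_2 = (4 - (4)·-0.741 - (3)·0.000) / (10) = 0.696
  x_3 = (-6 - (0.5)·-0.741 - (-2.1)·0.696) / (5.6) = -0.744

(-0.741, 0.696, -0.744)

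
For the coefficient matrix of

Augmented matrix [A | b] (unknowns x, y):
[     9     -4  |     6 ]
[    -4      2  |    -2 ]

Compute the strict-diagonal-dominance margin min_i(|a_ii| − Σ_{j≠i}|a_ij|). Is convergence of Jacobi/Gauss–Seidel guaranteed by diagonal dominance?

row 1: |9| − (4) = 5
row 2: |2| − (4) = -2
minimum over rows = -2 → not strictly diagonally dominant

-2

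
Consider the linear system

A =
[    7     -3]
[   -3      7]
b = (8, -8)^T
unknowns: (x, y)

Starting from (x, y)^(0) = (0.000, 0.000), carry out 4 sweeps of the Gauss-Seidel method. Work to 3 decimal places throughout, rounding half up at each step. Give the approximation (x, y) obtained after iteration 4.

Iteration 1:
  x = (8 - (-3)·0.000) / (7) = 1.143
  y = (-8 - (-3)·1.143) / (7) = -0.653
Iteration 2:
  x = (8 - (-3)·-0.653) / (7) = 0.863
  y = (-8 - (-3)·0.863) / (7) = -0.773
Iteration 3:
  x = (8 - (-3)·-0.773) / (7) = 0.812
  y = (-8 - (-3)·0.812) / (7) = -0.795
Iteration 4:
  x = (8 - (-3)·-0.795) / (7) = 0.802
  y = (-8 - (-3)·0.802) / (7) = -0.799

(0.802, -0.799)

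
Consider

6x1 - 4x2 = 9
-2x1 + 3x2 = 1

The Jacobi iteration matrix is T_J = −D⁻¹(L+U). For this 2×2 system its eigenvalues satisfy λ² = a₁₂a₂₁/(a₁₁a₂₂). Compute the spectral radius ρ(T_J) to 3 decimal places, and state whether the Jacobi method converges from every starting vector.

a₁₂a₂₁/(a₁₁a₂₂) = (-4)·(-2) / ((6)·(3)) = 0.444444
ρ = √|0.444444| = √0.444444 = 0.667
ρ < 1, so Jacobi converges

0.667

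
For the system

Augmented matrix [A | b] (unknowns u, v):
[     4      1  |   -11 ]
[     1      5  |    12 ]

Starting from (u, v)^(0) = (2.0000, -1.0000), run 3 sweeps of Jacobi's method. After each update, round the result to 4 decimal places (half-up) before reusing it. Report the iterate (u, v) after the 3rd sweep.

(-3.4750, 3.0500)

Iteration 1:
  u = (-11 - (1)·-1.0000) / (4) = -2.5000
  v = (12 - (1)·2.0000) / (5) = 2.0000
Iteration 2:
  u = (-11 - (1)·2.0000) / (4) = -3.2500
  v = (12 - (1)·-2.5000) / (5) = 2.9000
Iteration 3:
  u = (-11 - (1)·2.9000) / (4) = -3.4750
  v = (12 - (1)·-3.2500) / (5) = 3.0500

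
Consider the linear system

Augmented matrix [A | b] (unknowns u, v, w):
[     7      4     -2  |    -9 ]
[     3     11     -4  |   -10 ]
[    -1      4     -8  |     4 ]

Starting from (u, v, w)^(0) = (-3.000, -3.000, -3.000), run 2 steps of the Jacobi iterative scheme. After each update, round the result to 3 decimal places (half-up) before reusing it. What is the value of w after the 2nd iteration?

Iteration 1:
  u = (-9 - (4)·-3.000 - (-2)·-3.000) / (7) = -0.429
  v = (-10 - (3)·-3.000 - (-4)·-3.000) / (11) = -1.182
  w = (4 - (-1)·-3.000 - (4)·-3.000) / (-8) = -1.625
Iteration 2:
  u = (-9 - (4)·-1.182 - (-2)·-1.625) / (7) = -1.075
  v = (-10 - (3)·-0.429 - (-4)·-1.625) / (11) = -1.383
  w = (4 - (-1)·-0.429 - (4)·-1.182) / (-8) = -1.037

-1.037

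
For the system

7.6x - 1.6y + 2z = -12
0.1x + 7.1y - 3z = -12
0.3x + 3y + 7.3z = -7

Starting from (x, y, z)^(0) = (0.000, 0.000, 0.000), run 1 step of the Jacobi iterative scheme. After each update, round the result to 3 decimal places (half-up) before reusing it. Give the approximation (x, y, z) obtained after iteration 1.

Iteration 1:
  x = (-12 - (-1.6)·0.000 - (2)·0.000) / (7.6) = -1.579
  y = (-12 - (0.1)·0.000 - (-3)·0.000) / (7.1) = -1.690
  z = (-7 - (0.3)·0.000 - (3)·0.000) / (7.3) = -0.959

(-1.579, -1.690, -0.959)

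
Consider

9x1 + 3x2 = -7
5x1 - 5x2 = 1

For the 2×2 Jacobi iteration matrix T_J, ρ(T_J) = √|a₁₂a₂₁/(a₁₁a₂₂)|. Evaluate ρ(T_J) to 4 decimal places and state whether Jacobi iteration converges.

a₁₂a₂₁/(a₁₁a₂₂) = (3)·(5) / ((9)·(-5)) = -0.333333
ρ = √|-0.333333| = √0.333333 = 0.5774
ρ < 1, so Jacobi converges

0.5774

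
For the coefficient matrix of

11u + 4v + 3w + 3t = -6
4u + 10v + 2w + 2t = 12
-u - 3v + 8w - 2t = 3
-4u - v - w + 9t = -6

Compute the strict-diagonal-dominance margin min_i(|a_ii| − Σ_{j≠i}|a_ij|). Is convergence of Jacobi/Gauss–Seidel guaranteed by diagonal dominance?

1

row 1: |11| − (4+3+3) = 1
row 2: |10| − (4+2+2) = 2
row 3: |8| − (1+3+2) = 2
row 4: |9| − (4+1+1) = 3
minimum over rows = 1 → strictly diagonally dominant (convergence guaranteed)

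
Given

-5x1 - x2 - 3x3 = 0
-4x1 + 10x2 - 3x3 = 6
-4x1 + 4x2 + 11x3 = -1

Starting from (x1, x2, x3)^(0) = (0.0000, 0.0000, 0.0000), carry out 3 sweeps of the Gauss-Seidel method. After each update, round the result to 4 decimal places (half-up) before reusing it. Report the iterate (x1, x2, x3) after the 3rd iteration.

(0.0500, 0.5417, -0.2697)

Iteration 1:
  x1 = (0 - (-1)·0.0000 - (-3)·0.0000) / (-5) = 0.0000
  x2 = (6 - (-4)·0.0000 - (-3)·0.0000) / (10) = 0.6000
  x3 = (-1 - (-4)·0.0000 - (4)·0.6000) / (11) = -0.3091
Iteration 2:
  x1 = (0 - (-1)·0.6000 - (-3)·-0.3091) / (-5) = 0.0655
  x2 = (6 - (-4)·0.0655 - (-3)·-0.3091) / (10) = 0.5335
  x3 = (-1 - (-4)·0.0655 - (4)·0.5335) / (11) = -0.2611
Iteration 3:
  x1 = (0 - (-1)·0.5335 - (-3)·-0.2611) / (-5) = 0.0500
  x2 = (6 - (-4)·0.0500 - (-3)·-0.2611) / (10) = 0.5417
  x3 = (-1 - (-4)·0.0500 - (4)·0.5417) / (11) = -0.2697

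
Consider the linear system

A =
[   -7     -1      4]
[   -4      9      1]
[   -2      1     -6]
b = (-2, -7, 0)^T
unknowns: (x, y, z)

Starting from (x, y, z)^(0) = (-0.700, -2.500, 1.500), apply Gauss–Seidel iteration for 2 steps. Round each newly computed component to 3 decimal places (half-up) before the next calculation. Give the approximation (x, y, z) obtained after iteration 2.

Iteration 1:
  x = (-2 - (-1)·-2.500 - (4)·1.500) / (-7) = 1.500
  y = (-7 - (-4)·1.500 - (1)·1.500) / (9) = -0.278
  z = (0 - (-2)·1.500 - (1)·-0.278) / (-6) = -0.546
Iteration 2:
  x = (-2 - (-1)·-0.278 - (4)·-0.546) / (-7) = 0.013
  y = (-7 - (-4)·0.013 - (1)·-0.546) / (9) = -0.711
  z = (0 - (-2)·0.013 - (1)·-0.711) / (-6) = -0.123

(0.013, -0.711, -0.123)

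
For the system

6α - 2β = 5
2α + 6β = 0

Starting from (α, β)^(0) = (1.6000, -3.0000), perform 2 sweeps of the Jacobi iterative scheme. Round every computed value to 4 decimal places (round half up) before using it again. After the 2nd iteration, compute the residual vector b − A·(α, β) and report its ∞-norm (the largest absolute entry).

Iteration 1:
  α = (5 - (-2)·-3.0000) / (6) = -0.1667
  β = (0 - (2)·1.6000) / (6) = -0.5333
Iteration 2:
  α = (5 - (-2)·-0.5333) / (6) = 0.6556
  β = (0 - (2)·-0.1667) / (6) = 0.0556
Residual b − A·x = (1.1776, -1.6448); ∞-norm = 1.6448

1.6448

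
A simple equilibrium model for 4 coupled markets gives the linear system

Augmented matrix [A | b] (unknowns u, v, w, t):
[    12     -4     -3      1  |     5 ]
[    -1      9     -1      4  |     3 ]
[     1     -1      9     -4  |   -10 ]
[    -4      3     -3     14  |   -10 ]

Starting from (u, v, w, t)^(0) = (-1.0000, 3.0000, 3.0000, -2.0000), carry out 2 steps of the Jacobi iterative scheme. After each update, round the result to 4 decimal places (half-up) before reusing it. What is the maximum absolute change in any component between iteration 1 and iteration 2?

1.7407

Iteration 1:
  u = (5 - (-4)·3.0000 - (-3)·3.0000 - (1)·-2.0000) / (12) = 2.3333
  v = (3 - (-1)·-1.0000 - (-1)·3.0000 - (4)·-2.0000) / (9) = 1.4444
  w = (-10 - (1)·-1.0000 - (-1)·3.0000 - (-4)·-2.0000) / (9) = -1.5556
  t = (-10 - (-4)·-1.0000 - (3)·3.0000 - (-3)·3.0000) / (14) = -1.0000
Iteration 2:
  u = (5 - (-4)·1.4444 - (-3)·-1.5556 - (1)·-1.0000) / (12) = 0.5926
  v = (3 - (-1)·2.3333 - (-1)·-1.5556 - (4)·-1.0000) / (9) = 0.8642
  w = (-10 - (1)·2.3333 - (-1)·1.4444 - (-4)·-1.0000) / (9) = -1.6543
  t = (-10 - (-4)·2.3333 - (3)·1.4444 - (-3)·-1.5556) / (14) = -0.6905
Change: (-1.7407, -0.5802, -0.0987, 0.3095) → max |·| = 1.7407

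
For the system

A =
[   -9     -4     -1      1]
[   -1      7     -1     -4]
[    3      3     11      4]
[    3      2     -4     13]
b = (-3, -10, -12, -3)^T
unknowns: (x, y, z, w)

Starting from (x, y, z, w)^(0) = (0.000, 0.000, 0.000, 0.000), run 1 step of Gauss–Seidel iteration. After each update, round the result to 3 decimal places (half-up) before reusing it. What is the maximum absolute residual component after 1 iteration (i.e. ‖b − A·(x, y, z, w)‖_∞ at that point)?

Iteration 1:
  x = (-3 - (-4)·0.000 - (-1)·0.000 - (1)·0.000) / (-9) = 0.333
  y = (-10 - (-1)·0.333 - (-1)·0.000 - (-4)·0.000) / (7) = -1.381
  z = (-12 - (3)·0.333 - (3)·-1.381 - (4)·0.000) / (11) = -0.805
  w = (-3 - (3)·0.333 - (2)·-1.381 - (-4)·-0.805) / (13) = -0.343
Residual b − A·x = (-5.989, -2.177, 1.371, 0.002); ∞-norm = 5.989

5.989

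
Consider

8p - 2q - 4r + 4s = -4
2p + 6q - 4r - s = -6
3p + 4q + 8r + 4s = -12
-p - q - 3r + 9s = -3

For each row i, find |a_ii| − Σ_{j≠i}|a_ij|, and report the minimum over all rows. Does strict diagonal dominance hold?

-3

row 1: |8| − (2+4+4) = -2
row 2: |6| − (2+4+1) = -1
row 3: |8| − (3+4+4) = -3
row 4: |9| − (1+1+3) = 4
minimum over rows = -3 → not strictly diagonally dominant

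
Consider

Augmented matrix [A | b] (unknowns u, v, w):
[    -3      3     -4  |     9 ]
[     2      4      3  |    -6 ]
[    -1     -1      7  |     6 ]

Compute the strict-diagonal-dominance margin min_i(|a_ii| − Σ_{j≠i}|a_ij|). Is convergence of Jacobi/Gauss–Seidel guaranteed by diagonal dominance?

row 1: |-3| − (3+4) = -4
row 2: |4| − (2+3) = -1
row 3: |7| − (1+1) = 5
minimum over rows = -4 → not strictly diagonally dominant

-4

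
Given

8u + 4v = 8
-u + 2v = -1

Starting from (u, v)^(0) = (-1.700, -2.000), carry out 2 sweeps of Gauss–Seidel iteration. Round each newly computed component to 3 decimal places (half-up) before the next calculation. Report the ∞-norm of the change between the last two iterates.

1.250

Iteration 1:
  u = (8 - (4)·-2.000) / (8) = 2.000
  v = (-1 - (-1)·2.000) / (2) = 0.500
Iteration 2:
  u = (8 - (4)·0.500) / (8) = 0.750
  v = (-1 - (-1)·0.750) / (2) = -0.125
Change: (-1.250, -0.625) → max |·| = 1.250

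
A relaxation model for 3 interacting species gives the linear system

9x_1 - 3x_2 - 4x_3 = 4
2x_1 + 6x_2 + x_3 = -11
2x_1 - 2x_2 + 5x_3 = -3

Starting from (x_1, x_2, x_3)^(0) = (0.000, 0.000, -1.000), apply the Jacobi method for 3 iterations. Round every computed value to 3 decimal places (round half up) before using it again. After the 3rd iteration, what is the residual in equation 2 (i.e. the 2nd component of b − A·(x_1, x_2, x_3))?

Iteration 1:
  x_1 = (4 - (-3)·0.000 - (-4)·-1.000) / (9) = 0.000
  x_2 = (-11 - (2)·0.000 - (1)·-1.000) / (6) = -1.667
  x_3 = (-3 - (2)·0.000 - (-2)·0.000) / (5) = -0.600
Iteration 2:
  x_1 = (4 - (-3)·-1.667 - (-4)·-0.600) / (9) = -0.378
  x_2 = (-11 - (2)·0.000 - (1)·-0.600) / (6) = -1.733
  x_3 = (-3 - (2)·0.000 - (-2)·-1.667) / (5) = -1.267
Iteration 3:
  x_1 = (4 - (-3)·-1.733 - (-4)·-1.267) / (9) = -0.696
  x_2 = (-11 - (2)·-0.378 - (1)·-1.267) / (6) = -1.496
  x_3 = (-3 - (2)·-0.378 - (-2)·-1.733) / (5) = -1.142
Residual b − A·x = (1.208, 0.510, 1.110)

0.510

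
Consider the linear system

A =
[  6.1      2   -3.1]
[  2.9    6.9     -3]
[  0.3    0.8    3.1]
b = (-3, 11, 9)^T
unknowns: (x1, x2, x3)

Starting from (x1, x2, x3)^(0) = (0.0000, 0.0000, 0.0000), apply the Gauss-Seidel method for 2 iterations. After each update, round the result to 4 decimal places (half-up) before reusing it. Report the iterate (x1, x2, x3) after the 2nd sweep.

(0.1812, 2.5990, 2.2150)

Iteration 1:
  x1 = (-3 - (2)·0.0000 - (-3.1)·0.0000) / (6.1) = -0.4918
  x2 = (11 - (2.9)·-0.4918 - (-3)·0.0000) / (6.9) = 1.8009
  x3 = (9 - (0.3)·-0.4918 - (0.8)·1.8009) / (3.1) = 2.4861
Iteration 2:
  x1 = (-3 - (2)·1.8009 - (-3.1)·2.4861) / (6.1) = 0.1812
  x2 = (11 - (2.9)·0.1812 - (-3)·2.4861) / (6.9) = 2.5990
  x3 = (9 - (0.3)·0.1812 - (0.8)·2.5990) / (3.1) = 2.2150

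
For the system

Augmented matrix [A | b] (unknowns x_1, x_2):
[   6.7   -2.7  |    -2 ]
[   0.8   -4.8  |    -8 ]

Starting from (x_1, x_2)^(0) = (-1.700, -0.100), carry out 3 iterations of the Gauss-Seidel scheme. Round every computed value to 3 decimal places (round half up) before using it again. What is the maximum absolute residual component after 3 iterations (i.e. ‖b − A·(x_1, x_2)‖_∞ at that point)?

0.019

Iteration 1:
  x_1 = (-2 - (-2.7)·-0.100) / (6.7) = -0.339
  x_2 = (-8 - (0.8)·-0.339) / (-4.8) = 1.610
Iteration 2:
  x_1 = (-2 - (-2.7)·1.610) / (6.7) = 0.350
  x_2 = (-8 - (0.8)·0.350) / (-4.8) = 1.725
Iteration 3:
  x_1 = (-2 - (-2.7)·1.725) / (6.7) = 0.397
  x_2 = (-8 - (0.8)·0.397) / (-4.8) = 1.733
Residual b − A·x = (0.019, 0.001); ∞-norm = 0.019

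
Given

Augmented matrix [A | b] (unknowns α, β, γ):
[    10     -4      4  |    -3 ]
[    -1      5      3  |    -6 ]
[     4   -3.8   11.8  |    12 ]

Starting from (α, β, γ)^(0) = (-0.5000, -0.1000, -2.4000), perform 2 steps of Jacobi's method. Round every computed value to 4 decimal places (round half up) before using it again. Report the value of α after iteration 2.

Iteration 1:
  α = (-3 - (-4)·-0.1000 - (4)·-2.4000) / (10) = 0.6200
  β = (-6 - (-1)·-0.5000 - (3)·-2.4000) / (5) = 0.1400
  γ = (12 - (4)·-0.5000 - (-3.8)·-0.1000) / (11.8) = 1.1542
Iteration 2:
  α = (-3 - (-4)·0.1400 - (4)·1.1542) / (10) = -0.7057
  β = (-6 - (-1)·0.6200 - (3)·1.1542) / (5) = -1.7685
  γ = (12 - (4)·0.6200 - (-3.8)·0.1400) / (11.8) = 0.8519

-0.7057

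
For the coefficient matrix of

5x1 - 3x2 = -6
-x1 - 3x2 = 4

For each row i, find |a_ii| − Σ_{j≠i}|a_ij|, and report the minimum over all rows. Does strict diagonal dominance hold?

row 1: |5| − (3) = 2
row 2: |-3| − (1) = 2
minimum over rows = 2 → strictly diagonally dominant (convergence guaranteed)

2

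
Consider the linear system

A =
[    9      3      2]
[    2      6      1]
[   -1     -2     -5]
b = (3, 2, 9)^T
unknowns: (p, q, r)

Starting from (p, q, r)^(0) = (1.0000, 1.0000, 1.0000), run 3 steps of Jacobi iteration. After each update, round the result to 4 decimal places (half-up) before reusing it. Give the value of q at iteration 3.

Iteration 1:
  p = (3 - (3)·1.0000 - (2)·1.0000) / (9) = -0.2222
  q = (2 - (2)·1.0000 - (1)·1.0000) / (6) = -0.1667
  r = (9 - (-1)·1.0000 - (-2)·1.0000) / (-5) = -2.4000
Iteration 2:
  p = (3 - (3)·-0.1667 - (2)·-2.4000) / (9) = 0.9222
  q = (2 - (2)·-0.2222 - (1)·-2.4000) / (6) = 0.8074
  r = (9 - (-1)·-0.2222 - (-2)·-0.1667) / (-5) = -1.6889
Iteration 3:
  p = (3 - (3)·0.8074 - (2)·-1.6889) / (9) = 0.4395
  q = (2 - (2)·0.9222 - (1)·-1.6889) / (6) = 0.3074
  r = (9 - (-1)·0.9222 - (-2)·0.8074) / (-5) = -2.3074

0.3074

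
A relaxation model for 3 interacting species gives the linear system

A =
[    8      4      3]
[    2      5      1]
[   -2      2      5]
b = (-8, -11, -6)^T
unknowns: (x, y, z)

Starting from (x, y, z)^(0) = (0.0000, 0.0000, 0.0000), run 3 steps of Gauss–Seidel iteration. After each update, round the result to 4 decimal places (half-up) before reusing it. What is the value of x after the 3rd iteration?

Iteration 1:
  x = (-8 - (4)·0.0000 - (3)·0.0000) / (8) = -1.0000
  y = (-11 - (2)·-1.0000 - (1)·0.0000) / (5) = -1.8000
  z = (-6 - (-2)·-1.0000 - (2)·-1.8000) / (5) = -0.8800
Iteration 2:
  x = (-8 - (4)·-1.8000 - (3)·-0.8800) / (8) = 0.2300
  y = (-11 - (2)·0.2300 - (1)·-0.8800) / (5) = -2.1160
  z = (-6 - (-2)·0.2300 - (2)·-2.1160) / (5) = -0.2616
Iteration 3:
  x = (-8 - (4)·-2.1160 - (3)·-0.2616) / (8) = 0.1561
  y = (-11 - (2)·0.1561 - (1)·-0.2616) / (5) = -2.2101
  z = (-6 - (-2)·0.1561 - (2)·-2.2101) / (5) = -0.2535

0.1561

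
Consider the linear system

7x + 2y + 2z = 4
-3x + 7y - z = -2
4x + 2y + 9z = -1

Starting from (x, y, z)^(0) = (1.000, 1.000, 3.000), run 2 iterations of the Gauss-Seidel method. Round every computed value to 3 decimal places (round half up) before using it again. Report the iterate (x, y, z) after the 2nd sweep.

(0.553, -0.025, -0.351)

Iteration 1:
  x = (4 - (2)·1.000 - (2)·3.000) / (7) = -0.571
  y = (-2 - (-3)·-0.571 - (-1)·3.000) / (7) = -0.102
  z = (-1 - (4)·-0.571 - (2)·-0.102) / (9) = 0.165
Iteration 2:
  x = (4 - (2)·-0.102 - (2)·0.165) / (7) = 0.553
  y = (-2 - (-3)·0.553 - (-1)·0.165) / (7) = -0.025
  z = (-1 - (4)·0.553 - (2)·-0.025) / (9) = -0.351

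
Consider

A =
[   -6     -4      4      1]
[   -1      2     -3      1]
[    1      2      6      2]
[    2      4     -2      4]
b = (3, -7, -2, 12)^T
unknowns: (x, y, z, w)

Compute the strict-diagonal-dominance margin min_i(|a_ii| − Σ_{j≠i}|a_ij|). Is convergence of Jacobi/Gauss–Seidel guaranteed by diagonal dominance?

-4

row 1: |-6| − (4+4+1) = -3
row 2: |2| − (1+3+1) = -3
row 3: |6| − (1+2+2) = 1
row 4: |4| − (2+4+2) = -4
minimum over rows = -4 → not strictly diagonally dominant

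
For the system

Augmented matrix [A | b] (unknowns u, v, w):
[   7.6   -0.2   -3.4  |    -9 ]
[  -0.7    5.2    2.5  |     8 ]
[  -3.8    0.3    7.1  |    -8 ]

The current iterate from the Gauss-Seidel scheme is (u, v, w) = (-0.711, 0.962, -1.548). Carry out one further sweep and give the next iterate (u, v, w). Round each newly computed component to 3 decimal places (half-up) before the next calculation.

One sweep:
  u = (-9 - (-0.2)·0.962 - (-3.4)·-1.548) / (7.6) = -1.851
  v = (8 - (-0.7)·-1.851 - (2.5)·-1.548) / (5.2) = 2.034
  w = (-8 - (-3.8)·-1.851 - (0.3)·2.034) / (7.1) = -2.203

(-1.851, 2.034, -2.203)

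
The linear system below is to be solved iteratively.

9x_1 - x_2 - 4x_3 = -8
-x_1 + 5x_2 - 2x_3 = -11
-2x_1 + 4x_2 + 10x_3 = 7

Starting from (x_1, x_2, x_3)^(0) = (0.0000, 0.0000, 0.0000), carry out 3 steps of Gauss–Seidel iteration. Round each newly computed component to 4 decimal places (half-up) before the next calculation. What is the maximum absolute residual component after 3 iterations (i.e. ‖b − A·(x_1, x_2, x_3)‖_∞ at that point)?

0.0580

Iteration 1:
  x_1 = (-8 - (-1)·0.0000 - (-4)·0.0000) / (9) = -0.8889
  x_2 = (-11 - (-1)·-0.8889 - (-2)·0.0000) / (5) = -2.3778
  x_3 = (7 - (-2)·-0.8889 - (4)·-2.3778) / (10) = 1.4733
Iteration 2:
  x_1 = (-8 - (-1)·-2.3778 - (-4)·1.4733) / (9) = -0.4983
  x_2 = (-11 - (-1)·-0.4983 - (-2)·1.4733) / (5) = -1.7103
  x_3 = (7 - (-2)·-0.4983 - (4)·-1.7103) / (10) = 1.2845
Iteration 3:
  x_1 = (-8 - (-1)·-1.7103 - (-4)·1.2845) / (9) = -0.5080
  x_2 = (-11 - (-1)·-0.5080 - (-2)·1.2845) / (5) = -1.7878
  x_3 = (7 - (-2)·-0.5080 - (4)·-1.7878) / (10) = 1.3135
Residual b − A·x = (0.0382, 0.0580, 0.0002); ∞-norm = 0.0580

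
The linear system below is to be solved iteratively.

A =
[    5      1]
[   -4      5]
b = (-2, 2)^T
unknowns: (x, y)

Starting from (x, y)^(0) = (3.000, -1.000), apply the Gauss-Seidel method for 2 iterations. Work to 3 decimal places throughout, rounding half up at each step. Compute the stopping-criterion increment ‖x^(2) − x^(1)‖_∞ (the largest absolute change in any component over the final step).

0.248

Iteration 1:
  x = (-2 - (1)·-1.000) / (5) = -0.200
  y = (2 - (-4)·-0.200) / (5) = 0.240
Iteration 2:
  x = (-2 - (1)·0.240) / (5) = -0.448
  y = (2 - (-4)·-0.448) / (5) = 0.042
Change: (-0.248, -0.198) → max |·| = 0.248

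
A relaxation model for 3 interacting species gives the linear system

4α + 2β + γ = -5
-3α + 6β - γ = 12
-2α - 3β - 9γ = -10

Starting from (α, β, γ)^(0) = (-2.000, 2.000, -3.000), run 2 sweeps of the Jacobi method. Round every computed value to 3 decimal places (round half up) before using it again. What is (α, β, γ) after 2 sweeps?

(-1.722, 1.398, 1.278)

Iteration 1:
  α = (-5 - (2)·2.000 - (1)·-3.000) / (4) = -1.500
  β = (12 - (-3)·-2.000 - (-1)·-3.000) / (6) = 0.500
  γ = (-10 - (-2)·-2.000 - (-3)·2.000) / (-9) = 0.889
Iteration 2:
  α = (-5 - (2)·0.500 - (1)·0.889) / (4) = -1.722
  β = (12 - (-3)·-1.500 - (-1)·0.889) / (6) = 1.398
  γ = (-10 - (-2)·-1.500 - (-3)·0.500) / (-9) = 1.278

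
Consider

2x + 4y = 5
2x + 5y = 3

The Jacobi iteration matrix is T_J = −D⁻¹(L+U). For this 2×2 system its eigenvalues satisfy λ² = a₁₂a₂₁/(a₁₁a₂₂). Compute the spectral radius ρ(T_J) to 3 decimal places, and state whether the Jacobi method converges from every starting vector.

0.894

a₁₂a₂₁/(a₁₁a₂₂) = (4)·(2) / ((2)·(5)) = 0.800000
ρ = √|0.800000| = √0.800000 = 0.894
ρ < 1, so Jacobi converges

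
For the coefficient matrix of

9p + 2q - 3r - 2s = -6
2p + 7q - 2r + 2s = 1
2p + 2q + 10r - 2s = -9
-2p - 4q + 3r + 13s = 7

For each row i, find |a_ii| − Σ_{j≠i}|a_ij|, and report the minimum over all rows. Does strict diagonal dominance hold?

row 1: |9| − (2+3+2) = 2
row 2: |7| − (2+2+2) = 1
row 3: |10| − (2+2+2) = 4
row 4: |13| − (2+4+3) = 4
minimum over rows = 1 → strictly diagonally dominant (convergence guaranteed)

1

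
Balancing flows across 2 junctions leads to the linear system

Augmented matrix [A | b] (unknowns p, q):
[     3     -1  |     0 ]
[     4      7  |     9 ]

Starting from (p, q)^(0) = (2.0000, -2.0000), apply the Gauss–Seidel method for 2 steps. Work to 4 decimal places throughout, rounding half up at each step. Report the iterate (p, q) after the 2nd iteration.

(0.5556, 0.9682)

Iteration 1:
  p = (0 - (-1)·-2.0000) / (3) = -0.6667
  q = (9 - (4)·-0.6667) / (7) = 1.6667
Iteration 2:
  p = (0 - (-1)·1.6667) / (3) = 0.5556
  q = (9 - (4)·0.5556) / (7) = 0.9682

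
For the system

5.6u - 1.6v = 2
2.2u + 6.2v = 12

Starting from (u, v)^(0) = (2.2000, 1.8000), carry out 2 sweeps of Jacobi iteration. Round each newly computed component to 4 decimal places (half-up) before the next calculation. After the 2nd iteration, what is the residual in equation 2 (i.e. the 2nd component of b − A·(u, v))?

Iteration 1:
  u = (2 - (-1.6)·1.8000) / (5.6) = 0.8714
  v = (12 - (2.2)·2.2000) / (6.2) = 1.1548
Iteration 2:
  u = (2 - (-1.6)·1.1548) / (5.6) = 0.6871
  v = (12 - (2.2)·0.8714) / (6.2) = 1.6263
Residual b − A·x = (0.7543, 0.4053)

0.4053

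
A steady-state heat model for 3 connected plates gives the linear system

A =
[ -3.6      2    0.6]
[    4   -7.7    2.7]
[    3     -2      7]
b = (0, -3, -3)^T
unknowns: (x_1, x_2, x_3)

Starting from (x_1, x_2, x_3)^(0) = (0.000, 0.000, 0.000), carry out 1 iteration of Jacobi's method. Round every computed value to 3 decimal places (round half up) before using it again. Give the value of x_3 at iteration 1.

-0.429

Iteration 1:
  x_1 = (0 - (2)·0.000 - (0.6)·0.000) / (-3.6) = 0.000
  x_2 = (-3 - (4)·0.000 - (2.7)·0.000) / (-7.7) = 0.390
  x_3 = (-3 - (3)·0.000 - (-2)·0.000) / (7) = -0.429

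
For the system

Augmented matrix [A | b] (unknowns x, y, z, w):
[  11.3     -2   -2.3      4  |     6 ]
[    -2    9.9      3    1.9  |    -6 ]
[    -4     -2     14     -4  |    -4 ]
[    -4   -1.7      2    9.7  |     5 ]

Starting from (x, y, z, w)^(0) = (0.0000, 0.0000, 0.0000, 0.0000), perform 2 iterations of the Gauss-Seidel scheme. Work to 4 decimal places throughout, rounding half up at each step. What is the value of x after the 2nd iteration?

0.1569

Iteration 1:
  x = (6 - (-2)·0.0000 - (-2.3)·0.0000 - (4)·0.0000) / (11.3) = 0.5310
  y = (-6 - (-2)·0.5310 - (3)·0.0000 - (1.9)·0.0000) / (9.9) = -0.4988
  z = (-4 - (-4)·0.5310 - (-2)·-0.4988 - (-4)·0.0000) / (14) = -0.2053
  w = (5 - (-4)·0.5310 - (-1.7)·-0.4988 - (2)·-0.2053) / (9.7) = 0.6893
Iteration 2:
  x = (6 - (-2)·-0.4988 - (-2.3)·-0.2053 - (4)·0.6893) / (11.3) = 0.1569
  y = (-6 - (-2)·0.1569 - (3)·-0.2053 - (1.9)·0.6893) / (9.9) = -0.6444
  z = (-4 - (-4)·0.1569 - (-2)·-0.6444 - (-4)·0.6893) / (14) = -0.1360
  w = (5 - (-4)·0.1569 - (-1.7)·-0.6444 - (2)·-0.1360) / (9.7) = 0.4953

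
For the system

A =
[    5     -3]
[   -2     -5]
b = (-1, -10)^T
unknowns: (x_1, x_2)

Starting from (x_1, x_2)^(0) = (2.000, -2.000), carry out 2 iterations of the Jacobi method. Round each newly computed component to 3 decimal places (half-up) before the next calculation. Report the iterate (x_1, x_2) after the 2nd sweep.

Iteration 1:
  x_1 = (-1 - (-3)·-2.000) / (5) = -1.400
  x_2 = (-10 - (-2)·2.000) / (-5) = 1.200
Iteration 2:
  x_1 = (-1 - (-3)·1.200) / (5) = 0.520
  x_2 = (-10 - (-2)·-1.400) / (-5) = 2.560

(0.520, 2.560)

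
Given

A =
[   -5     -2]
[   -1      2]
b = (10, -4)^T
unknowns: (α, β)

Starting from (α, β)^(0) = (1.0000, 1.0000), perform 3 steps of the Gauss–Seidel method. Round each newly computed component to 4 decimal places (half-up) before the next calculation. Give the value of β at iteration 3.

-2.5280

Iteration 1:
  α = (10 - (-2)·1.0000) / (-5) = -2.4000
  β = (-4 - (-1)·-2.4000) / (2) = -3.2000
Iteration 2:
  α = (10 - (-2)·-3.2000) / (-5) = -0.7200
  β = (-4 - (-1)·-0.7200) / (2) = -2.3600
Iteration 3:
  α = (10 - (-2)·-2.3600) / (-5) = -1.0560
  β = (-4 - (-1)·-1.0560) / (2) = -2.5280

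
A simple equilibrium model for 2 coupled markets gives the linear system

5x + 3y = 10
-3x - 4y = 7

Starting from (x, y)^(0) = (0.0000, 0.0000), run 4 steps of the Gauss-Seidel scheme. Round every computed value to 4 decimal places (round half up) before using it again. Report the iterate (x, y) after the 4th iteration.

(5.2224, -5.6668)

Iteration 1:
  x = (10 - (3)·0.0000) / (5) = 2.0000
  y = (7 - (-3)·2.0000) / (-4) = -3.2500
Iteration 2:
  x = (10 - (3)·-3.2500) / (5) = 3.9500
  y = (7 - (-3)·3.9500) / (-4) = -4.7125
Iteration 3:
  x = (10 - (3)·-4.7125) / (5) = 4.8275
  y = (7 - (-3)·4.8275) / (-4) = -5.3706
Iteration 4:
  x = (10 - (3)·-5.3706) / (5) = 5.2224
  y = (7 - (-3)·5.2224) / (-4) = -5.6668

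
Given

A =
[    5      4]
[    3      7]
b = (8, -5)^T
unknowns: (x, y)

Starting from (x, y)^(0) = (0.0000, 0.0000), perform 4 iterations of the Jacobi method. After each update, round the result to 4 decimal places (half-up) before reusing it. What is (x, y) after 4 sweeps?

(2.9159, -1.8800)

Iteration 1:
  x = (8 - (4)·0.0000) / (5) = 1.6000
  y = (-5 - (3)·0.0000) / (7) = -0.7143
Iteration 2:
  x = (8 - (4)·-0.7143) / (5) = 2.1714
  y = (-5 - (3)·1.6000) / (7) = -1.4000
Iteration 3:
  x = (8 - (4)·-1.4000) / (5) = 2.7200
  y = (-5 - (3)·2.1714) / (7) = -1.6449
Iteration 4:
  x = (8 - (4)·-1.6449) / (5) = 2.9159
  y = (-5 - (3)·2.7200) / (7) = -1.8800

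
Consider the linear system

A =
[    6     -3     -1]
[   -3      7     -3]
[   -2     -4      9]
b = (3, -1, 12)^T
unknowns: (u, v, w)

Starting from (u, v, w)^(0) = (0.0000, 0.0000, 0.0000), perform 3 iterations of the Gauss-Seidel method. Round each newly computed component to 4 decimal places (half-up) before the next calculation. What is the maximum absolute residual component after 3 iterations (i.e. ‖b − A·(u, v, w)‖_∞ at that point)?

Iteration 1:
  u = (3 - (-3)·0.0000 - (-1)·0.0000) / (6) = 0.5000
  v = (-1 - (-3)·0.5000 - (-3)·0.0000) / (7) = 0.0714
  w = (12 - (-2)·0.5000 - (-4)·0.0714) / (9) = 1.4762
Iteration 2:
  u = (3 - (-3)·0.0714 - (-1)·1.4762) / (6) = 0.7817
  v = (-1 - (-3)·0.7817 - (-3)·1.4762) / (7) = 0.8248
  w = (12 - (-2)·0.7817 - (-4)·0.8248) / (9) = 1.8736
Iteration 3:
  u = (3 - (-3)·0.8248 - (-1)·1.8736) / (6) = 1.2247
  v = (-1 - (-3)·1.2247 - (-3)·1.8736) / (7) = 1.1850
  w = (12 - (-2)·1.2247 - (-4)·1.1850) / (9) = 2.1322
Residual b − A·x = (1.3390, 0.7757, -0.0004); ∞-norm = 1.3390

1.3390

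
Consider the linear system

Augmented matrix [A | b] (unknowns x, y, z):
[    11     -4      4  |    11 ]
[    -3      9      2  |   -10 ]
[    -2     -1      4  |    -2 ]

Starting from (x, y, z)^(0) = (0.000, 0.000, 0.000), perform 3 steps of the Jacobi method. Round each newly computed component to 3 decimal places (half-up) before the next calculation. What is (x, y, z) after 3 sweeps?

Iteration 1:
  x = (11 - (-4)·0.000 - (4)·0.000) / (11) = 1.000
  y = (-10 - (-3)·0.000 - (2)·0.000) / (9) = -1.111
  z = (-2 - (-2)·0.000 - (-1)·0.000) / (4) = -0.500
Iteration 2:
  x = (11 - (-4)·-1.111 - (4)·-0.500) / (11) = 0.778
  y = (-10 - (-3)·1.000 - (2)·-0.500) / (9) = -0.667
  z = (-2 - (-2)·1.000 - (-1)·-1.111) / (4) = -0.278
Iteration 3:
  x = (11 - (-4)·-0.667 - (4)·-0.278) / (11) = 0.859
  y = (-10 - (-3)·0.778 - (2)·-0.278) / (9) = -0.790
  z = (-2 - (-2)·0.778 - (-1)·-0.667) / (4) = -0.278

(0.859, -0.790, -0.278)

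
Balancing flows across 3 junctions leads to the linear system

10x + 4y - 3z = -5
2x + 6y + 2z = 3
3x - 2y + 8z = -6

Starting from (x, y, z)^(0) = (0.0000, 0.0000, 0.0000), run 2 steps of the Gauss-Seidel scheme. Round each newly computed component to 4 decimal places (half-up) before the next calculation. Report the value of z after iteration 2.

-0.1862

Iteration 1:
  x = (-5 - (4)·0.0000 - (-3)·0.0000) / (10) = -0.5000
  y = (3 - (2)·-0.5000 - (2)·0.0000) / (6) = 0.6667
  z = (-6 - (3)·-0.5000 - (-2)·0.6667) / (8) = -0.3958
Iteration 2:
  x = (-5 - (4)·0.6667 - (-3)·-0.3958) / (10) = -0.8854
  y = (3 - (2)·-0.8854 - (2)·-0.3958) / (6) = 0.9271
  z = (-6 - (3)·-0.8854 - (-2)·0.9271) / (8) = -0.1862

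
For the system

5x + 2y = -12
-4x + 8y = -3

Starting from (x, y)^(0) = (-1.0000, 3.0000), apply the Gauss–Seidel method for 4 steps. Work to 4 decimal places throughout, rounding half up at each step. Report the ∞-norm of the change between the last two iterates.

Iteration 1:
  x = (-12 - (2)·3.0000) / (5) = -3.6000
  y = (-3 - (-4)·-3.6000) / (8) = -2.1750
Iteration 2:
  x = (-12 - (2)·-2.1750) / (5) = -1.5300
  y = (-3 - (-4)·-1.5300) / (8) = -1.1400
Iteration 3:
  x = (-12 - (2)·-1.1400) / (5) = -1.9440
  y = (-3 - (-4)·-1.9440) / (8) = -1.3470
Iteration 4:
  x = (-12 - (2)·-1.3470) / (5) = -1.8612
  y = (-3 - (-4)·-1.8612) / (8) = -1.3056
Change: (0.0828, 0.0414) → max |·| = 0.0828

0.0828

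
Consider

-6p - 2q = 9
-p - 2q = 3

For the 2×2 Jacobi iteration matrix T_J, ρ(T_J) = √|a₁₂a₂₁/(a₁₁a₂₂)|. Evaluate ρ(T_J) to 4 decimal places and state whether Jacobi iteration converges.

a₁₂a₂₁/(a₁₁a₂₂) = (-2)·(-1) / ((-6)·(-2)) = 0.166667
ρ = √|0.166667| = √0.166667 = 0.4082
ρ < 1, so Jacobi converges

0.4082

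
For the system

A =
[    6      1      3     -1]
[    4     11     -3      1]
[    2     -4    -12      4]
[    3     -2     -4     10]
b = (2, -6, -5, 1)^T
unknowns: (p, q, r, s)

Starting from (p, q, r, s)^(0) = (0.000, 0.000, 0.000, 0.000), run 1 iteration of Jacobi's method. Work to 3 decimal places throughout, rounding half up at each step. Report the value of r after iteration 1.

Iteration 1:
  p = (2 - (1)·0.000 - (3)·0.000 - (-1)·0.000) / (6) = 0.333
  q = (-6 - (4)·0.000 - (-3)·0.000 - (1)·0.000) / (11) = -0.545
  r = (-5 - (2)·0.000 - (-4)·0.000 - (4)·0.000) / (-12) = 0.417
  s = (1 - (3)·0.000 - (-2)·0.000 - (-4)·0.000) / (10) = 0.100

0.417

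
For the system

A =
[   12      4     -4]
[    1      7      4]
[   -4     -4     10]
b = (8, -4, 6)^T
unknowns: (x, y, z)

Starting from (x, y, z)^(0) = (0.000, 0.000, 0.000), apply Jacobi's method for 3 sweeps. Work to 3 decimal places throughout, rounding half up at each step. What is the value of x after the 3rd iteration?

1.216

Iteration 1:
  x = (8 - (4)·0.000 - (-4)·0.000) / (12) = 0.667
  y = (-4 - (1)·0.000 - (4)·0.000) / (7) = -0.571
  z = (6 - (-4)·0.000 - (-4)·0.000) / (10) = 0.600
Iteration 2:
  x = (8 - (4)·-0.571 - (-4)·0.600) / (12) = 1.057
  y = (-4 - (1)·0.667 - (4)·0.600) / (7) = -1.010
  z = (6 - (-4)·0.667 - (-4)·-0.571) / (10) = 0.638
Iteration 3:
  x = (8 - (4)·-1.010 - (-4)·0.638) / (12) = 1.216
  y = (-4 - (1)·1.057 - (4)·0.638) / (7) = -1.087
  z = (6 - (-4)·1.057 - (-4)·-1.010) / (10) = 0.619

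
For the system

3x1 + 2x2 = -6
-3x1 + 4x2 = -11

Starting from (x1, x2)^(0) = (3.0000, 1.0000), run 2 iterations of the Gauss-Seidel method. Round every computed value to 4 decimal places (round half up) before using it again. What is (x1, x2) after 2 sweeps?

(1.1667, -1.8750)

Iteration 1:
  x1 = (-6 - (2)·1.0000) / (3) = -2.6667
  x2 = (-11 - (-3)·-2.6667) / (4) = -4.7500
Iteration 2:
  x1 = (-6 - (2)·-4.7500) / (3) = 1.1667
  x2 = (-11 - (-3)·1.1667) / (4) = -1.8750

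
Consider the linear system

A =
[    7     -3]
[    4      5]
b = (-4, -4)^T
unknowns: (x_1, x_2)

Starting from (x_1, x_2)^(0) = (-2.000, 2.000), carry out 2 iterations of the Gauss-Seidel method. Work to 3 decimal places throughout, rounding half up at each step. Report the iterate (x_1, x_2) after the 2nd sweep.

(-1.012, 0.010)

Iteration 1:
  x_1 = (-4 - (-3)·2.000) / (7) = 0.286
  x_2 = (-4 - (4)·0.286) / (5) = -1.029
Iteration 2:
  x_1 = (-4 - (-3)·-1.029) / (7) = -1.012
  x_2 = (-4 - (4)·-1.012) / (5) = 0.010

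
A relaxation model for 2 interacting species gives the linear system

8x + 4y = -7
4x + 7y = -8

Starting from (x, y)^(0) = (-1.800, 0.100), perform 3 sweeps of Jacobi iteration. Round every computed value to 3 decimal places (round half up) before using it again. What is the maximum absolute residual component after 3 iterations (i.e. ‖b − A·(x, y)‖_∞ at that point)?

1.003

Iteration 1:
  x = (-7 - (4)·0.100) / (8) = -0.925
  y = (-8 - (4)·-1.800) / (7) = -0.114
Iteration 2:
  x = (-7 - (4)·-0.114) / (8) = -0.818
  y = (-8 - (4)·-0.925) / (7) = -0.614
Iteration 3:
  x = (-7 - (4)·-0.614) / (8) = -0.568
  y = (-8 - (4)·-0.818) / (7) = -0.675
Residual b − A·x = (0.244, -1.003); ∞-norm = 1.003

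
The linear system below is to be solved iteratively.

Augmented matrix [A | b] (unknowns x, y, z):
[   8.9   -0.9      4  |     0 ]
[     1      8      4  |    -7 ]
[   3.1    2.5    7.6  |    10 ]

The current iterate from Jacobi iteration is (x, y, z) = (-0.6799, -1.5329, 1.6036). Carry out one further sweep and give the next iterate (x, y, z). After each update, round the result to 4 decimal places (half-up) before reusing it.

One sweep:
  x = (0 - (-0.9)·-1.5329 - (4)·1.6036) / (8.9) = -0.8757
  y = (-7 - (1)·-0.6799 - (4)·1.6036) / (8) = -1.5918
  z = (10 - (3.1)·-0.6799 - (2.5)·-1.5329) / (7.6) = 2.0974

(-0.8757, -1.5918, 2.0974)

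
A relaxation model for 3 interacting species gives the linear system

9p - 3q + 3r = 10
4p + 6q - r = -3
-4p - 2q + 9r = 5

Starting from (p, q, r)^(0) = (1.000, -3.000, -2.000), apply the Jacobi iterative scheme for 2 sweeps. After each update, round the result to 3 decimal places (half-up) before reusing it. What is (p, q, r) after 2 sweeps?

(0.500, -0.963, 0.568)

Iteration 1:
  p = (10 - (-3)·-3.000 - (3)·-2.000) / (9) = 0.778
  q = (-3 - (4)·1.000 - (-1)·-2.000) / (6) = -1.500
  r = (5 - (-4)·1.000 - (-2)·-3.000) / (9) = 0.333
Iteration 2:
  p = (10 - (-3)·-1.500 - (3)·0.333) / (9) = 0.500
  q = (-3 - (4)·0.778 - (-1)·0.333) / (6) = -0.963
  r = (5 - (-4)·0.778 - (-2)·-1.500) / (9) = 0.568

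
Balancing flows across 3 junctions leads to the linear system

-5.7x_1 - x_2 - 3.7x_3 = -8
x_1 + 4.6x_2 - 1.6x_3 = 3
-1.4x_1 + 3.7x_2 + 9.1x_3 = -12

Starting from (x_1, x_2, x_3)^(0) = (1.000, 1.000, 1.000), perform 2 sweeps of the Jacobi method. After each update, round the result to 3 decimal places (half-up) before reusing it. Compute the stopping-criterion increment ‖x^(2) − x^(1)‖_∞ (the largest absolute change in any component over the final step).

1.707

Iteration 1:
  x_1 = (-8 - (-1)·1.000 - (-3.7)·1.000) / (-5.7) = 0.579
  x_2 = (3 - (1)·1.000 - (-1.6)·1.000) / (4.6) = 0.783
  x_3 = (-12 - (-1.4)·1.000 - (3.7)·1.000) / (9.1) = -1.571
Iteration 2:
  x_1 = (-8 - (-1)·0.783 - (-3.7)·-1.571) / (-5.7) = 2.286
  x_2 = (3 - (1)·0.579 - (-1.6)·-1.571) / (4.6) = -0.020
  x_3 = (-12 - (-1.4)·0.579 - (3.7)·0.783) / (9.1) = -1.548
Change: (1.707, -0.803, 0.023) → max |·| = 1.707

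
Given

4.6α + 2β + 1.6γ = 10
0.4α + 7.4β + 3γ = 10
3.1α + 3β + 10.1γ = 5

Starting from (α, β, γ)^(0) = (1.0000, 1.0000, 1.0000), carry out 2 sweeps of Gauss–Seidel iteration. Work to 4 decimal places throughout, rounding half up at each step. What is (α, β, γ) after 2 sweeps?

Iteration 1:
  α = (10 - (2)·1.0000 - (1.6)·1.0000) / (4.6) = 1.3913
  β = (10 - (0.4)·1.3913 - (3)·1.0000) / (7.4) = 0.8707
  γ = (5 - (3.1)·1.3913 - (3)·0.8707) / (10.1) = -0.1906
Iteration 2:
  α = (10 - (2)·0.8707 - (1.6)·-0.1906) / (4.6) = 1.8616
  β = (10 - (0.4)·1.8616 - (3)·-0.1906) / (7.4) = 1.3280
  γ = (5 - (3.1)·1.8616 - (3)·1.3280) / (10.1) = -0.4708

(1.8616, 1.3280, -0.4708)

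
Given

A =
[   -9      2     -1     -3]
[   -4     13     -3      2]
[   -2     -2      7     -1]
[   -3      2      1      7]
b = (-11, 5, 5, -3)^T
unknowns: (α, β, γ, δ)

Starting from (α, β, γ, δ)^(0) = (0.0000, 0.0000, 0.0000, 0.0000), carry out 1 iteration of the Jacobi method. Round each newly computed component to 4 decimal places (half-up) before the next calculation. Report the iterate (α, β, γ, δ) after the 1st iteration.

(1.2222, 0.3846, 0.7143, -0.4286)

Iteration 1:
  α = (-11 - (2)·0.0000 - (-1)·0.0000 - (-3)·0.0000) / (-9) = 1.2222
  β = (5 - (-4)·0.0000 - (-3)·0.0000 - (2)·0.0000) / (13) = 0.3846
  γ = (5 - (-2)·0.0000 - (-2)·0.0000 - (-1)·0.0000) / (7) = 0.7143
  δ = (-3 - (-3)·0.0000 - (2)·0.0000 - (1)·0.0000) / (7) = -0.4286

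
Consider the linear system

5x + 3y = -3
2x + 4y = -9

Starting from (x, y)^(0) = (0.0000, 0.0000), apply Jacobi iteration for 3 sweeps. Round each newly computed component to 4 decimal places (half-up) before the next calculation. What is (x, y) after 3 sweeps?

Iteration 1:
  x = (-3 - (3)·0.0000) / (5) = -0.6000
  y = (-9 - (2)·0.0000) / (4) = -2.2500
Iteration 2:
  x = (-3 - (3)·-2.2500) / (5) = 0.7500
  y = (-9 - (2)·-0.6000) / (4) = -1.9500
Iteration 3:
  x = (-3 - (3)·-1.9500) / (5) = 0.5700
  y = (-9 - (2)·0.7500) / (4) = -2.6250

(0.5700, -2.6250)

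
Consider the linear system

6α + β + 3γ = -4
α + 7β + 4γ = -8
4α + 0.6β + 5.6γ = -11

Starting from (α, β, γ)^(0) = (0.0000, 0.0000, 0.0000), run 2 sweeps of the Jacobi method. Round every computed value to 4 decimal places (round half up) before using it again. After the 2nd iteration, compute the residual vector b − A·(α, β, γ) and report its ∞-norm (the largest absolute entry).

5.4215

Iteration 1:
  α = (-4 - (1)·0.0000 - (3)·0.0000) / (6) = -0.6667
  β = (-8 - (1)·0.0000 - (4)·0.0000) / (7) = -1.1429
  γ = (-11 - (4)·0.0000 - (0.6)·0.0000) / (5.6) = -1.9643
Iteration 2:
  α = (-4 - (1)·-1.1429 - (3)·-1.9643) / (6) = 0.5060
  β = (-8 - (1)·-0.6667 - (4)·-1.9643) / (7) = 0.0748
  γ = (-11 - (4)·-0.6667 - (0.6)·-1.1429) / (5.6) = -1.3656
Residual b − A·x = (-3.0140, -3.5672, -5.4215); ∞-norm = 5.4215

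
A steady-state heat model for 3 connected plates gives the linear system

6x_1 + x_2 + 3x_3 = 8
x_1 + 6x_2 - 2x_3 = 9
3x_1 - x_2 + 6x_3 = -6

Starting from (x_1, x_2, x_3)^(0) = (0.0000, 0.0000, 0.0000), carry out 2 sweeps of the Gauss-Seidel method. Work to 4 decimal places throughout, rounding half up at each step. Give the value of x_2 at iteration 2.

Iteration 1:
  x_1 = (8 - (1)·0.0000 - (3)·0.0000) / (6) = 1.3333
  x_2 = (9 - (1)·1.3333 - (-2)·0.0000) / (6) = 1.2778
  x_3 = (-6 - (3)·1.3333 - (-1)·1.2778) / (6) = -1.4537
Iteration 2:
  x_1 = (8 - (1)·1.2778 - (3)·-1.4537) / (6) = 1.8472
  x_2 = (9 - (1)·1.8472 - (-2)·-1.4537) / (6) = 0.7076
  x_3 = (-6 - (3)·1.8472 - (-1)·0.7076) / (6) = -1.8057

0.7076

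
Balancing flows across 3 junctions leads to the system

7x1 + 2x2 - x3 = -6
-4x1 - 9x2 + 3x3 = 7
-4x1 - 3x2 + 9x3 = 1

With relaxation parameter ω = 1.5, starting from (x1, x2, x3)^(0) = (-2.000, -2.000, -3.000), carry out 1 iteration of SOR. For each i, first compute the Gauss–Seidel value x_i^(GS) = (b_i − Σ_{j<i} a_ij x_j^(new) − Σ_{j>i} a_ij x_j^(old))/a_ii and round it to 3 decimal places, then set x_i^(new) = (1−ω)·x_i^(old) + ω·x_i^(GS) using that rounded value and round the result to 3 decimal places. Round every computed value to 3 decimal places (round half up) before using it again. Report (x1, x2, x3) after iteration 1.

(-0.071, -1.619, 0.810)

Iteration 1:
  x1: GS value = (-6 - (2)·-2.000 - (-1)·-3.000) / (7) = -0.714;  x1 ← (1−ω)·-2.000 + ω·-0.714 = -0.071
  x2: GS value = (7 - (-4)·-0.071 - (3)·-3.000) / (-9) = -1.746;  x2 ← (1−ω)·-2.000 + ω·-1.746 = -1.619
  x3: GS value = (1 - (-4)·-0.071 - (-3)·-1.619) / (9) = -0.460;  x3 ← (1−ω)·-3.000 + ω·-0.460 = 0.810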